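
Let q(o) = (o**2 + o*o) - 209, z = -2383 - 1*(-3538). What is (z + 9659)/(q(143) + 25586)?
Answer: 10814/66275 ≈ 0.16317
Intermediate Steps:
z = 1155 (z = -2383 + 3538 = 1155)
q(o) = -209 + 2*o**2 (q(o) = (o**2 + o**2) - 209 = 2*o**2 - 209 = -209 + 2*o**2)
(z + 9659)/(q(143) + 25586) = (1155 + 9659)/((-209 + 2*143**2) + 25586) = 10814/((-209 + 2*20449) + 25586) = 10814/((-209 + 40898) + 25586) = 10814/(40689 + 25586) = 10814/66275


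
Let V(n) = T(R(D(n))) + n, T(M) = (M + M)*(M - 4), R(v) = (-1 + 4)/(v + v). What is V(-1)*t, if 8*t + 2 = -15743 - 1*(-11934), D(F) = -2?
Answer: -186739/64 ≈ -2917.8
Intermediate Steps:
R(v) = 3/(2*v) (R(v) = 3/((2*v)) = 3*(1/(2*v)) = 3/(2*v))
T(M) = 2*M*(-4 + M) (T(M) = (2*M)*(-4 + M) = 2*M*(-4 + M))
V(n) = 57/8 + n (V(n) = 2*((3/2)/(-2))*(-4 + (3/2)/(-2)) + n = 2*((3/2)*(-½))*(-4 + (3/2)*(-½)) + n = 2*(-¾)*(-4 - ¾) + n = 2*(-¾)*(-19/4) + n = 57/8 + n)
t = -3811/8 (t = -¼ + (-15743 - 1*(-11934))/8 = -¼ + (-15743 + 11934)/8 = -¼ + (⅛)*(-3809) = -¼ - 3809/8 = -3811/8 ≈ -476.38)
V(-1)*t = (57/8 - 1)*(-3811/8) = (49/8)*(-3811/8) = -186739/64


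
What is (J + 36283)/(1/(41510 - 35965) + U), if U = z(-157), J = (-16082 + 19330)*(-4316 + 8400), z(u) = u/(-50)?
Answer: 245848942250/58041 ≈ 4.2358e+6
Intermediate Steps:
z(u) = -u/50 (z(u) = u*(-1/50) = -u/50)
J = 13264832 (J = 3248*4084 = 13264832)
U = 157/50 (U = -1/50*(-157) = 157/50 ≈ 3.1400)
(J + 36283)/(1/(41510 - 35965) + U) = (13264832 + 36283)/(1/(41510 - 35965) + 157/50) = 13301115/(1/5545 + 157/50) = 13301115/(174123/55450) = 13301115*(55450/174123) = 245848942250/58041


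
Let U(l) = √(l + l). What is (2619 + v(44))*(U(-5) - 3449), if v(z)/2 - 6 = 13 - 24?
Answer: -8998441 + 2609*I*√10 ≈ -8.9984e+6 + 8250.4*I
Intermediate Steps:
U(l) = √2*√l (U(l) = √(2*l) = √2*√l)
v(z) = -10 (v(z) = 12 + 2*(13 - 24) = 12 + 2*(-11) = 12 - 22 = -10)
(2619 + v(44))*(U(-5) - 3449) = (2619 - 10)*(√2*√(-5) - 3449) = 2609*(√2*(I*√5) - 3449) = 2609*(I*√10 - 3449) = 2609*(-3449 + I*√10) = -8998441 + 2609*I*√10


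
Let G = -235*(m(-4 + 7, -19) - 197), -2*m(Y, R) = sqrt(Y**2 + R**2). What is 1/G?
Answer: 394/18196755 - sqrt(370)/18196755 ≈ 2.0595e-5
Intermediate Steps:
m(Y, R) = -sqrt(R**2 + Y**2)/2 (m(Y, R) = -sqrt(Y**2 + R**2)/2 = -sqrt(R**2 + Y**2)/2)
G = 46295 + 235*sqrt(370)/2 (G = -235*(-sqrt((-19)**2 + (-4 + 7)**2)/2 - 197) = -235*(-sqrt(361 + 3**2)/2 - 197) = -235*(-sqrt(361 + 9)/2 - 197) = -235*(-sqrt(370)/2 - 197) = -235*(-197 - sqrt(370)/2) = 46295 + 235*sqrt(370)/2 ≈ 48555.)
1/G = 1/(46295 + 235*sqrt(370)/2)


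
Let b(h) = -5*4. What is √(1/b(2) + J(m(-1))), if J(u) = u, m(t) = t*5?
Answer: I*√505/10 ≈ 2.2472*I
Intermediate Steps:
m(t) = 5*t
b(h) = -20
√(1/b(2) + J(m(-1))) = √(1/(-20) + 5*(-1)) = √(-1/20 - 5) = √(-101/20) = I*√505/10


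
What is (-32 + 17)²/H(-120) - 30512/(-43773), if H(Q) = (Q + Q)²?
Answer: 7854845/11205888 ≈ 0.70096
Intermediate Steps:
H(Q) = 4*Q² (H(Q) = (2*Q)² = 4*Q²)
(-32 + 17)²/H(-120) - 30512/(-43773) = (-32 + 17)²/((4*(-120)²)) - 30512/(-43773) = (-15)²/((4*14400)) - 30512*(-1/43773) = 225/57600 + 30512/43773 = 225*(1/57600) + 30512/43773 = 1/256 + 30512/43773 = 7854845/11205888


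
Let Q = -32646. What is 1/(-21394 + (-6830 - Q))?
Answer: 1/4422 ≈ 0.00022614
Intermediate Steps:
1/(-21394 + (-6830 - Q)) = 1/(-21394 + (-6830 - 1*(-32646))) = 1/(-21394 + (-6830 + 32646)) = 1/(-21394 + 25816) = 1/4422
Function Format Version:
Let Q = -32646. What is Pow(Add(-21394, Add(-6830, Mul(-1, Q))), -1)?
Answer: Rational(1, 4422) ≈ 0.00022614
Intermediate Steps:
Pow(Add(-21394, Add(-6830, Mul(-1, Q))), -1) = Pow(Add(-21394, Add(-6830, Mul(-1, -32646))), -1) = Pow(Add(-21394, Add(-6830, 32646)), -1) = Pow(Add(-21394, 25816), -1) = Pow(4422, -1) = Rational(1, 4422)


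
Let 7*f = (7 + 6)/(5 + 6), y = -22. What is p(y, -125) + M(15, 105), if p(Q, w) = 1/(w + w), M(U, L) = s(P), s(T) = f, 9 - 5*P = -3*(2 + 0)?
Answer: 3173/19250 ≈ 0.16483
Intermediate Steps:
f = 13/77 (f = ((7 + 6)/(5 + 6))/7 = (13/11)/7 = (13*(1/11))/7 = (⅐)*(13/11) = 13/77 ≈ 0.16883)
P = 3 (P = 9/5 - (-3)*(2 + 0)/5 = 9/5 - (-3)*2/5 = 9/5 - ⅕*(-6) = 9/5 + 6/5 = 3)
s(T) = 13/77
M(U, L) = 13/77
p(Q, w) = 1/(2*w)
p(y, -125) + M(15, 105) = (½)/(-125) + 13/77 = (½)*(-1/125) + 13/77 = -1/250 + 13/77 = 3173/19250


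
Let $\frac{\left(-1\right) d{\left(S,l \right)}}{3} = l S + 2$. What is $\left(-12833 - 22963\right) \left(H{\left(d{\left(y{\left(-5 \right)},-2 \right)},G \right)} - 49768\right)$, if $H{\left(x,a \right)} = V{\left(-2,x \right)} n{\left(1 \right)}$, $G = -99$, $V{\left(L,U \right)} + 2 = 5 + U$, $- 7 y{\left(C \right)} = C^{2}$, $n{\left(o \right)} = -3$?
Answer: $\frac{12452103948}{7} \approx 1.7789 \cdot 10^{9}$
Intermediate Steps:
$y{\left(C \right)} = - \frac{C^{2}}{7}$
$d{\left(S,l \right)} = -6 - 3 S l$ ($d{\left(S,l \right)} = - 3 \left(l S + 2\right) = - 3 \left(S l + 2\right) = - 3 \left(2 + S l\right) = -6 - 3 S l$)
$V{\left(L,U \right)} = 3 + U$ ($V{\left(L,U \right)} = -2 + \left(5 + U\right) = 3 + U$)
$H{\left(x,a \right)} = -9 - 3 x$ ($H{\left(x,a \right)} = \left(3 + x\right) \left(-3\right) = -9 - 3 x$)
$\left(-12833 - 22963\right) \left(H{\left(d{\left(y{\left(-5 \right)},-2 \right)},G \right)} - 49768\right) = \left(-12833 - 22963\right) \left(\left(-9 - 3 \left(-6 - 3 \left(- \frac{\left(-5\right)^{2}}{7}\right) \left(-2\right)\right)\right) - 49768\right) = - 35796 \left(\left(-9 - 3 \left(-6 - 3 \left(\left(- \frac{1}{7}\right) 25\right) \left(-2\right)\right)\right) - 49768\right) = - 35796 \left(\left(-9 - 3 \left(-6 - \left(- \frac{75}{7}\right) \left(-2\right)\right)\right) - 49768\right) = - 35796 \left(\left(-9 - 3 \left(-6 - \frac{150}{7}\right)\right) - 49768\right) = - 35796 \left(\left(-9 - - \frac{576}{7}\right) - 49768\right) = - 35796 \left(\left(-9 + \frac{576}{7}\right) - 49768\right) = - 35796 \left(\frac{513}{7} - 49768\right) = \left(-35796\right) \left(- \frac{347863}{7}\right) = \frac{12452103948}{7}$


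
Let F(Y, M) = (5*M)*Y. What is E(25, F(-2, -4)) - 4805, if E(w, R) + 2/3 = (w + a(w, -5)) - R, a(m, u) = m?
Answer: -14387/3 ≈ -4795.7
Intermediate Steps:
F(Y, M) = 5*M*Y
E(w, R) = -⅔ - R + 2*w (E(w, R) = -⅔ + ((w + w) - R) = -⅔ + (2*w - R) = -⅔ + (-R + 2*w) = -⅔ - R + 2*w)
E(25, F(-2, -4)) - 4805 = (-⅔ - 5*(-4)*(-2) + 2*25) - 4805 = (-⅔ - 1*40 + 50) - 4805 = (-⅔ - 40 + 50) - 4805 = 28/3 - 4805 = -14387/3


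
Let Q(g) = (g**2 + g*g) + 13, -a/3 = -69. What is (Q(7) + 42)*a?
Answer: 31671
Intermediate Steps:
a = 207 (a = -3*(-69) = 207)
Q(g) = 13 + 2*g**2 (Q(g) = (g**2 + g**2) + 13 = 2*g**2 + 13 = 13 + 2*g**2)
(Q(7) + 42)*a = ((13 + 2*7**2) + 42)*207 = ((13 + 2*49) + 42)*207 = ((13 + 98) + 42)*207 = (111 + 42)*207 = 153*207 = 31671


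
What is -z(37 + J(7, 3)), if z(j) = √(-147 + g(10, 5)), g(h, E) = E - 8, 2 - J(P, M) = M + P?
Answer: -5*I*√6 ≈ -12.247*I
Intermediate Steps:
J(P, M) = 2 - M - P (J(P, M) = 2 - (M + P) = 2 + (-M - P) = 2 - M - P)
g(h, E) = -8 + E
z(j) = 5*I*√6 (z(j) = √(-147 + (-8 + 5)) = √(-147 - 3) = √(-150) = 5*I*√6)
-z(37 + J(7, 3)) = -5*I*√6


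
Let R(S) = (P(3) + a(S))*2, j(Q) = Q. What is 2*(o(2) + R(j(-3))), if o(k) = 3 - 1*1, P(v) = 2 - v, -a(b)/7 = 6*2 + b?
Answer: -252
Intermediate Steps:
a(b) = -84 - 7*b (a(b) = -7*(6*2 + b) = -7*(12 + b) = -84 - 7*b)
o(k) = 2 (o(k) = 3 - 1 = 2)
R(S) = -170 - 14*S (R(S) = ((2 - 1*3) + (-84 - 7*S))*2 = ((2 - 3) + (-84 - 7*S))*2 = (-1 + (-84 - 7*S))*2 = (-85 - 7*S)*2 = -170 - 14*S)
2*(o(2) + R(j(-3))) = 2*(2 + (-170 - 14*(-3))) = 2*(2 + (-170 + 42)) = 2*(2 - 128) = 2*(-126) = -252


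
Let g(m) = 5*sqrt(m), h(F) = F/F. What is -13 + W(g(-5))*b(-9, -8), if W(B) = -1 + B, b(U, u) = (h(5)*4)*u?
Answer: 19 - 160*I*sqrt(5) ≈ 19.0 - 357.77*I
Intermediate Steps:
h(F) = 1
b(U, u) = 4*u (b(U, u) = (1*4)*u = 4*u)
-13 + W(g(-5))*b(-9, -8) = -13 + (-1 + 5*sqrt(-5))*(4*(-8)) = -13 + (-1 + 5*(I*sqrt(5)))*(-32) = -13 + (-1 + 5*I*sqrt(5))*(-32) = -13 + (32 - 160*I*sqrt(5)) = 19 - 160*I*sqrt(5)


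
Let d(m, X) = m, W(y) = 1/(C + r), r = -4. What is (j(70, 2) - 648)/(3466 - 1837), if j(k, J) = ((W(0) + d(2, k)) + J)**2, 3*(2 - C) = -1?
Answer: -15911/40725 ≈ -0.39069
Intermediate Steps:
C = 7/3 (C = 2 - 1/3*(-1) = 2 + 1/3 = 7/3 ≈ 2.3333)
W(y) = -3/5 (W(y) = 1/(7/3 - 4) = 1/(-5/3) = -3/5)
j(k, J) = (7/5 + J)**2 (j(k, J) = ((-3/5 + 2) + J)**2 = (7/5 + J)**2)
(j(70, 2) - 648)/(3466 - 1837) = ((7 + 5*2)**2/25 - 648)/(3466 - 1837) = ((7 + 10)**2/25 - 648)/1629 = ((1/25)*17**2 - 648)*(1/1629) = ((1/25)*289 - 648)*(1/1629) = (289/25 - 648)*(1/1629) = -15911/25*1/1629 = -15911/40725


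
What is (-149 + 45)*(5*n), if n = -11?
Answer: 5720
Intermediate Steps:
(-149 + 45)*(5*n) = (-149 + 45)*(5*(-11)) = -104*(-55) = 5720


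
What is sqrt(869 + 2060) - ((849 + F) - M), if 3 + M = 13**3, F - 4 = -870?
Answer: 2211 + sqrt(2929) ≈ 2265.1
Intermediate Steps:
F = -866 (F = 4 - 870 = -866)
M = 2194 (M = -3 + 13**3 = -3 + 2197 = 2194)
sqrt(869 + 2060) - ((849 + F) - M) = sqrt(869 + 2060) - ((849 - 866) - 1*2194) = sqrt(2929) - (-17 - 2194) = sqrt(2929) - 1*(-2211) = sqrt(2929) + 2211 = 2211 + sqrt(2929)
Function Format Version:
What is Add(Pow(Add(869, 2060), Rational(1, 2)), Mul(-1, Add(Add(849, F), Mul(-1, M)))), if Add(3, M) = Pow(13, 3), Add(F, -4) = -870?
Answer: Add(2211, Pow(2929, Rational(1, 2))) ≈ 2265.1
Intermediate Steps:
F = -866 (F = Add(4, -870) = -866)
M = 2194 (M = Add(-3, Pow(13, 3)) = Add(-3, 2197) = 2194)
Add(Pow(Add(869, 2060), Rational(1, 2)), Mul(-1, Add(Add(849, F), Mul(-1, M)))) = Add(Pow(Add(869, 2060), Rational(1, 2)), Mul(-1, Add(Add(849, -866), Mul(-1, 2194)))) = Add(Pow(2929, Rational(1, 2)), Mul(-1, Add(-17, -2194))) = Add(Pow(2929, Rational(1, 2)), Mul(-1, -2211)) = Add(Pow(2929, Rational(1, 2)), 2211) = Add(2211, Pow(2929, Rational(1, 2)))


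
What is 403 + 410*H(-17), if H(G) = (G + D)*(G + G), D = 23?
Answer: -83237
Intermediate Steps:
H(G) = 2*G*(23 + G) (H(G) = (G + 23)*(G + G) = (23 + G)*(2*G) = 2*G*(23 + G))
403 + 410*H(-17) = 403 + 410*(2*(-17)*(23 - 17)) = 403 + 410*(2*(-17)*6) = 403 + 410*(-204) = 403 - 83640 = -83237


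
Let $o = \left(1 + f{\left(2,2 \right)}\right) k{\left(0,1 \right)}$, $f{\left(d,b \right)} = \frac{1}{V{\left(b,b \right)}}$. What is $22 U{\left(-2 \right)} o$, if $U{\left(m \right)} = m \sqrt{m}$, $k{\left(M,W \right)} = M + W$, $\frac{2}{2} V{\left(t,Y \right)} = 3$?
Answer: $- \frac{176 i \sqrt{2}}{3} \approx - 82.967 i$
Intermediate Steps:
$V{\left(t,Y \right)} = 3$
$U{\left(m \right)} = m^{\frac{3}{2}}$
$f{\left(d,b \right)} = \frac{1}{3}$
$o = \frac{4}{3}$ ($o = \left(1 + \frac{1}{3}\right) \left(0 + 1\right) = \frac{4}{3} \cdot 1 = \frac{4}{3} \approx 1.3333$)
$22 U{\left(-2 \right)} o = 22 \left(-2\right)^{\frac{3}{2}} \cdot \frac{4}{3} = 22 \left(- 2 i \sqrt{2}\right) \frac{4}{3} = - 44 i \sqrt{2} \cdot \frac{4}{3} = - \frac{176 i \sqrt{2}}{3}$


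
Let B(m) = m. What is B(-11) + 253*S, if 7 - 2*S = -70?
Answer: 19459/2 ≈ 9729.5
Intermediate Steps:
S = 77/2 (S = 7/2 - ½*(-70) = 7/2 + 35 = 77/2 ≈ 38.500)
B(-11) + 253*S = -11 + 253*(77/2) = -11 + 19481/2 = 19459/2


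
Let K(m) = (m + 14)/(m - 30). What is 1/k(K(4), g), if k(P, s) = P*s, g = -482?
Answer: 13/4338 ≈ 0.0029968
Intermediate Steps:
K(m) = (14 + m)/(-30 + m)
1/k(K(4), g) = 1/(((14 + 4)/(-30 + 4))*(-482)) = 1/((18/(-26))*(-482)) = 1/(-1/26*18*(-482)) = 1/(-9/13*(-482)) = 1/(4338/13) = 13/4338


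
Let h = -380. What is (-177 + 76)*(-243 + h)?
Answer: 62923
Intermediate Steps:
(-177 + 76)*(-243 + h) = (-177 + 76)*(-243 - 380) = -101*(-623) = 62923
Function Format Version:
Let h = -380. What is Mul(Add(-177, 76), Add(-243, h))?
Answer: 62923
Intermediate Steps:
Mul(Add(-177, 76), Add(-243, h)) = Mul(Add(-177, 76), Add(-243, -380)) = Mul(-101, -623) = 62923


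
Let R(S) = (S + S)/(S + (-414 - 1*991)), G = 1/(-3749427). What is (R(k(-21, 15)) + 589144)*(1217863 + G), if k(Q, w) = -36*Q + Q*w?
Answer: 648337535756401910750/903611907 ≈ 7.1750e+11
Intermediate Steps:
G = -1/3749427 ≈ -2.6671e-7
R(S) = 2*S/(-1405 + S) (R(S) = (2*S)/(S + (-414 - 991)) = (2*S)/(S - 1405) = (2*S)/(-1405 + S) = 2*S/(-1405 + S))
(R(k(-21, 15)) + 589144)*(1217863 + G) = (2*(-21*(-36 + 15))/(-1405 - 21*(-36 + 15)) + 589144)*(1217863 - 1/3749427) = (2*(-21*(-21))/(-1405 - 21*(-21)) + 589144)*(4566288414500/3749427) = (2*441/(-1405 + 441) + 589144)*(4566288414500/3749427) = (2*441/(-964) + 589144)*(4566288414500/3749427) = (2*441*(-1/964) + 589144)*(4566288414500/3749427) = (-441/482 + 589144)*(4566288414500/3749427) = (283966967/482)*(4566288414500/3749427) = 648337535756401910750/903611907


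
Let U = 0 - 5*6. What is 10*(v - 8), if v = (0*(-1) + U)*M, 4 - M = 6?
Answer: 520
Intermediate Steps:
M = -2 (M = 4 - 1*6 = 4 - 6 = -2)
U = -30 (U = 0 - 30 = -30)
v = 60 (v = (0*(-1) - 30)*(-2) = (0 - 30)*(-2) = -30*(-2) = 60)
10*(v - 8) = 10*(60 - 8) = 10*52 = 520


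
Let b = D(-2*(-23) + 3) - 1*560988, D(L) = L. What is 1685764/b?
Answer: -1685764/560939 ≈ -3.0053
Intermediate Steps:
b = -560939 (b = (-2*(-23) + 3) - 1*560988 = (46 + 3) - 560988 = 49 - 560988 = -560939)
1685764/b = 1685764/(-560939) = 1685764*(-1/560939) = -1685764/560939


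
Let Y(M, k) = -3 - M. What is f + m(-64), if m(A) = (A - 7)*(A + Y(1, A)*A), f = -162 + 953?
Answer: -12841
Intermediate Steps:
f = 791
m(A) = -3*A*(-7 + A) (m(A) = (A - 7)*(A + (-3 - 1*1)*A) = (-7 + A)*(A + (-3 - 1)*A) = (-7 + A)*(A - 4*A) = (-7 + A)*(-3*A) = -3*A*(-7 + A))
f + m(-64) = 791 + 3*(-64)*(7 - 1*(-64)) = 791 + 3*(-64)*(7 + 64) = 791 + 3*(-64)*71 = 791 - 13632 = -12841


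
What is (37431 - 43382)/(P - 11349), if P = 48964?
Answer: -5951/37615 ≈ -0.15821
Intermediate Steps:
(37431 - 43382)/(P - 11349) = (37431 - 43382)/(48964 - 11349) = -5951/37615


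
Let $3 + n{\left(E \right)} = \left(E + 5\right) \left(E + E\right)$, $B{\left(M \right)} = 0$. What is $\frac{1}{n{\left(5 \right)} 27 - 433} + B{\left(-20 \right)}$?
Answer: $\frac{1}{2186} \approx 0.00045746$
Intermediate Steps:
$n{\left(E \right)} = -3 + 2 E \left(5 + E\right)$ ($n{\left(E \right)} = -3 + \left(E + 5\right) \left(E + E\right) = -3 + \left(5 + E\right) 2 E = -3 + 2 E \left(5 + E\right)$)
$\frac{1}{n{\left(5 \right)} 27 - 433} + B{\left(-20 \right)} = \frac{1}{\left(-3 + 2 \cdot 5^{2} + 10 \cdot 5\right) 27 - 433} + 0 = \frac{1}{\left(-3 + 2 \cdot 25 + 50\right) 27 - 433} + 0 = \frac{1}{\left(-3 + 50 + 50\right) 27 - 433} + 0 = \frac{1}{97 \cdot 27 - 433} + 0 = \frac{1}{2619 - 433} + 0 = \frac{1}{2186} + 0 = \frac{1}{2186}$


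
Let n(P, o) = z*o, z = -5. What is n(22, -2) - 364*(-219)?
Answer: 79726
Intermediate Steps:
n(P, o) = -5*o
n(22, -2) - 364*(-219) = -5*(-2) - 364*(-219) = 10 + 79716 = 79726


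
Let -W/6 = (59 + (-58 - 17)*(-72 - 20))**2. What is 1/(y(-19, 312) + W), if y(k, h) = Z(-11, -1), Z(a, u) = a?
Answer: -1/290566097 ≈ -3.4416e-9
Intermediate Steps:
y(k, h) = -11
W = -290566086 (W = -6*(59 + (-58 - 17)*(-72 - 20))**2 = -6*(59 - 75*(-92))**2 = -6*(59 + 6900)**2 = -6*6959**2 = -6*48427681 = -290566086)
1/(y(-19, 312) + W) = 1/(-11 - 290566086) = 1/(-290566097) = -1/290566097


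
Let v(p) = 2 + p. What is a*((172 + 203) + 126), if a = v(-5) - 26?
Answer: -14529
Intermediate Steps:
a = -29 (a = (2 - 5) - 26 = -3 - 26 = -29)
a*((172 + 203) + 126) = -29*((172 + 203) + 126) = -29*(375 + 126) = -29*501 = -14529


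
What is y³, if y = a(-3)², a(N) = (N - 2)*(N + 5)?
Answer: 1000000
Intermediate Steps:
a(N) = (-2 + N)*(5 + N)
y = 100 (y = (-10 + (-3)² + 3*(-3))² = (-10 + 9 - 9)² = (-10)² = 100)
y³ = 100³ = 1000000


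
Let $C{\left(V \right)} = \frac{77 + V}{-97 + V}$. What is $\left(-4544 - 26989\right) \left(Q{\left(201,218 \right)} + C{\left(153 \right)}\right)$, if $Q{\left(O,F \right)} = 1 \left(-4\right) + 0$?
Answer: $- \frac{94599}{28} \approx -3378.5$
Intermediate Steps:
$Q{\left(O,F \right)} = -4$ ($Q{\left(O,F \right)} = -4 + 0 = -4$)
$C{\left(V \right)} = \frac{77 + V}{-97 + V}$
$\left(-4544 - 26989\right) \left(Q{\left(201,218 \right)} + C{\left(153 \right)}\right) = \left(-4544 - 26989\right) \left(-4 + \frac{77 + 153}{-97 + 153}\right) = \left(-4544 - 26989\right) \left(-4 + \frac{1}{56} \cdot 230\right) = - 31533 \left(-4 + \frac{115}{28}\right) = \left(-31533\right) \frac{3}{28} = - \frac{94599}{28}$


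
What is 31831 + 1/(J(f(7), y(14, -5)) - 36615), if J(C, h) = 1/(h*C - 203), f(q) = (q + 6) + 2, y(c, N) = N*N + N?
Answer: 113052698377/3551654 ≈ 31831.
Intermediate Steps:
y(c, N) = N + N**2 (y(c, N) = N**2 + N = N + N**2)
f(q) = 8 + q (f(q) = (6 + q) + 2 = 8 + q)
J(C, h) = 1/(-203 + C*h) (J(C, h) = 1/(C*h - 203) = 1/(-203 + C*h))
31831 + 1/(J(f(7), y(14, -5)) - 36615) = 31831 + 1/(1/(-203 + (8 + 7)*(-5*(1 - 5))) - 36615) = 31831 + 1/(1/(-203 + 15*(-5*(-4))) - 36615) = 31831 + 1/(1/(-203 + 15*20) - 36615) = 31831 + 1/(1/(-203 + 300) - 36615) = 31831 + 1/(1/97 - 36615) = 31831 + 1/(-3551654/97) = 31831 - 97/3551654 = 113052698377/3551654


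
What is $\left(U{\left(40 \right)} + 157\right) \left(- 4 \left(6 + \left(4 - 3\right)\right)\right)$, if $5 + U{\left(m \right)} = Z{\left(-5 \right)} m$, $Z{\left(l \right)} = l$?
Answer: $1344$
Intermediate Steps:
$U{\left(m \right)} = -5 - 5 m$
$\left(U{\left(40 \right)} + 157\right) \left(- 4 \left(6 + \left(4 - 3\right)\right)\right) = \left(\left(-5 - 200\right) + 157\right) \left(- 4 \left(6 + \left(4 - 3\right)\right)\right) = \left(-205 + 157\right) \left(- 4 \left(6 + 1\right)\right) = - 48 \left(\left(-4\right) 7\right) = \left(-48\right) \left(-28\right) = 1344$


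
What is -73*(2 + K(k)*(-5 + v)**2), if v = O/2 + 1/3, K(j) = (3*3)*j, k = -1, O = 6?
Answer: 1679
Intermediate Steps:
K(j) = 9*j
v = 10/3 (v = 6/2 + 1/3 = 6*(1/2) + 1*(1/3) = 3 + 1/3 = 10/3 ≈ 3.3333)
-73*(2 + K(k)*(-5 + v)**2) = -73*(2 + (9*(-1))*(-5 + 10/3)**2) = -73*(2 - 9*(-5/3)**2) = -73*(2 - 9*25/9) = -73*(2 - 25) = -73*(-23) = 1679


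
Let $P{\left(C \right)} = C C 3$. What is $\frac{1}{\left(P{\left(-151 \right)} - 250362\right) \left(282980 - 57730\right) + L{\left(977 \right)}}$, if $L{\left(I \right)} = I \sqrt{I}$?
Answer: $- \frac{40986264750}{1679873898156159987667} - \frac{977 \sqrt{977}}{1679873898156159987667} \approx -2.4398 \cdot 10^{-11}$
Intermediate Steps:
$P{\left(C \right)} = 3 C^{2}$ ($P{\left(C \right)} = C^{2} \cdot 3 = 3 C^{2}$)
$L{\left(I \right)} = I^{\frac{3}{2}}$
$\frac{1}{\left(P{\left(-151 \right)} - 250362\right) \left(282980 - 57730\right) + L{\left(977 \right)}} = \frac{1}{\left(3 \left(-151\right)^{2} - 250362\right) \left(282980 - 57730\right) + 977^{\frac{3}{2}}} = \frac{1}{\left(3 \cdot 22801 - 250362\right) 225250 + 977 \sqrt{977}} = \frac{1}{\left(68403 - 250362\right) 225250 + 977 \sqrt{977}} = \frac{1}{\left(-181959\right) 225250 + 977 \sqrt{977}} = \frac{1}{-40986264750 + 977 \sqrt{977}}$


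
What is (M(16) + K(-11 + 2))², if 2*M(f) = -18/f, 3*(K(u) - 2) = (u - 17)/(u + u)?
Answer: 687241/186624 ≈ 3.6825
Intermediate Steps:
K(u) = 2 + (-17 + u)/(6*u) (K(u) = 2 + ((u - 17)/(u + u))/3 = 2 + ((-17 + u)/((2*u)))/3 = 2 + ((-17 + u)*(1/(2*u)))/3 = 2 + ((-17 + u)/(2*u))/3 = 2 + (-17 + u)/(6*u))
M(f) = -9/f (M(f) = (-18/f)/2 = -9/f)
(M(16) + K(-11 + 2))² = (-9/16 + (-17 + 13*(-11 + 2))/(6*(-11 + 2)))² = (-9*1/16 + (⅙)*(-17 + 13*(-9))/(-9))² = (-9/16 + (⅙)*(-⅑)*(-17 - 117))² = (-9/16 + (⅙)*(-⅑)*(-134))² = (-9/16 + 67/27)² = (829/432)² = 687241/186624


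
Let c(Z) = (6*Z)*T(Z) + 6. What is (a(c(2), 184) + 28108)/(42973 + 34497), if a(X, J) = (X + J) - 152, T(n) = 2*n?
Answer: 111/305 ≈ 0.36393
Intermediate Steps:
c(Z) = 6 + 12*Z**2 (c(Z) = (6*Z)*(2*Z) + 6 = 12*Z**2 + 6 = 6 + 12*Z**2)
a(X, J) = -152 + J + X (a(X, J) = (J + X) - 152 = -152 + J + X)
(a(c(2), 184) + 28108)/(42973 + 34497) = ((-152 + 184 + (6 + 12*2**2)) + 28108)/(42973 + 34497) = ((-152 + 184 + (6 + 12*4)) + 28108)/77470 = ((-152 + 184 + (6 + 48)) + 28108)*(1/77470) = ((-152 + 184 + 54) + 28108)*(1/77470) = (86 + 28108)*(1/77470) = 28194*(1/77470) = 111/305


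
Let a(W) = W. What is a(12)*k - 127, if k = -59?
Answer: -835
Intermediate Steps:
a(12)*k - 127 = 12*(-59) - 127 = -708 - 127 = -835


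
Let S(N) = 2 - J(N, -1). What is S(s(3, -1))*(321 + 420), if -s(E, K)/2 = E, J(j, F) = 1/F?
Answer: 2223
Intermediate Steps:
J(j, F) = 1/F
s(E, K) = -2*E
S(N) = 3 (S(N) = 2 - 1/(-1) = 2 - 1*(-1) = 2 + 1 = 3)
S(s(3, -1))*(321 + 420) = 3*(321 + 420) = 3*741 = 2223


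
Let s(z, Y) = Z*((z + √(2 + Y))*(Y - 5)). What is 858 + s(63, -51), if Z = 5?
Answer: -16782 - 1960*I ≈ -16782.0 - 1960.0*I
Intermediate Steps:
s(z, Y) = 5*(-5 + Y)*(z + √(2 + Y)) (s(z, Y) = 5*((z + √(2 + Y))*(Y - 5)) = 5*((z + √(2 + Y))*(-5 + Y)) = 5*((-5 + Y)*(z + √(2 + Y))) = 5*(-5 + Y)*(z + √(2 + Y)))
858 + s(63, -51) = 858 + (-25*63 - 25*√(2 - 51) + 5*(-51)*63 + 5*(-51)*√(2 - 51)) = 858 + (-1575 - 175*I - 16065 + 5*(-51)*√(-49)) = 858 + (-1575 - 175*I - 16065 + 5*(-51)*(7*I)) = 858 + (-1575 - 175*I - 16065 - 1785*I) = 858 + (-17640 - 1960*I) = -16782 - 1960*I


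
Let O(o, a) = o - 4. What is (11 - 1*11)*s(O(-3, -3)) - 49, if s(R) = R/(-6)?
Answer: -49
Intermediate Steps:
O(o, a) = -4 + o
s(R) = -R/6 (s(R) = R*(-⅙) = -R/6)
(11 - 1*11)*s(O(-3, -3)) - 49 = (11 - 1*11)*(-(-4 - 3)/6) - 49 = (11 - 11)*(-⅙*(-7)) - 49 = 0*(7/6) - 49 = 0 - 49 = -49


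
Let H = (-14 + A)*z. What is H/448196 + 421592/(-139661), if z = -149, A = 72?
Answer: -95081399197/31297750778 ≈ -3.0380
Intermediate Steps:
H = -8642 (H = (-14 + 72)*(-149) = 58*(-149) = -8642)
H/448196 + 421592/(-139661) = -8642/448196 + 421592/(-139661) = -8642*1/448196 + 421592*(-1/139661) = -4321/224098 - 421592/139661 = -95081399197/31297750778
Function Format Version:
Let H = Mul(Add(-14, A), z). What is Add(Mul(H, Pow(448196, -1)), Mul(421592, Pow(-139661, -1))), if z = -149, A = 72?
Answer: Rational(-95081399197, 31297750778) ≈ -3.0380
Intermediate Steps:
H = -8642 (H = Mul(Add(-14, 72), -149) = Mul(58, -149) = -8642)
Add(Mul(H, Pow(448196, -1)), Mul(421592, Pow(-139661, -1))) = Add(Mul(-8642, Pow(448196, -1)), Mul(421592, Pow(-139661, -1))) = Add(Mul(-8642, Rational(1, 448196)), Mul(421592, Rational(-1, 139661))) = Add(Rational(-4321, 224098), Rational(-421592, 139661)) = Rational(-95081399197, 31297750778)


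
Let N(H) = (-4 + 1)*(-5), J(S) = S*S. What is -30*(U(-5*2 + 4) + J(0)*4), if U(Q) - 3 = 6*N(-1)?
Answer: -2790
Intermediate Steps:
J(S) = S**2
N(H) = 15 (N(H) = -3*(-5) = 15)
U(Q) = 93 (U(Q) = 3 + 6*15 = 3 + 90 = 93)
-30*(U(-5*2 + 4) + J(0)*4) = -30*(93 + 0**2*4) = -30*(93 + 0*4) = -30*(93 + 0) = -30*93 = -2790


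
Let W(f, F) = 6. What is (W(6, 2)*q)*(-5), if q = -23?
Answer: 690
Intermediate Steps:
(W(6, 2)*q)*(-5) = (6*(-23))*(-5) = -138*(-5) = 690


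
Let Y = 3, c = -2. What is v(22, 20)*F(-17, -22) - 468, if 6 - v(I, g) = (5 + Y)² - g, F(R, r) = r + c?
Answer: 444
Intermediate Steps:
F(R, r) = -2 + r (F(R, r) = r - 2 = -2 + r)
v(I, g) = -58 + g (v(I, g) = 6 - ((5 + 3)² - g) = 6 - (8² - g) = 6 - (64 - g) = 6 + (-64 + g) = -58 + g)
v(22, 20)*F(-17, -22) - 468 = (-58 + 20)*(-2 - 22) - 468 = -38*(-24) - 468 = 912 - 468 = 444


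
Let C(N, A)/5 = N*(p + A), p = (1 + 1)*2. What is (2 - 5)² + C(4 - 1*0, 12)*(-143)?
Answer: -45751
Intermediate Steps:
p = 4 (p = 2*2 = 4)
C(N, A) = 5*N*(4 + A) (C(N, A) = 5*(N*(4 + A)) = 5*N*(4 + A))
(2 - 5)² + C(4 - 1*0, 12)*(-143) = (2 - 5)² + (5*(4 - 1*0)*(4 + 12))*(-143) = (-3)² + (5*(4 + 0)*16)*(-143) = 9 + (5*4*16)*(-143) = 9 + 320*(-143) = 9 - 45760 = -45751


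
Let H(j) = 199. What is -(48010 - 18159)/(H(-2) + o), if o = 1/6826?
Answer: -203762926/1358375 ≈ -150.00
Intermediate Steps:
o = 1/6826 ≈ 0.00014650
-(48010 - 18159)/(H(-2) + o) = -(48010 - 18159)/(199 + 1/6826) = -29851/1358375/6826 = -29851*6826/1358375 = -1*203762926/1358375 = -203762926/1358375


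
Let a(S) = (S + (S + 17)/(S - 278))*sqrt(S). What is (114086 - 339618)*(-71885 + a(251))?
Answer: 16212367820 - 1467987788*sqrt(251)/27 ≈ 1.5351e+10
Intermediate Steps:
a(S) = sqrt(S)*(S + (17 + S)/(-278 + S)) (a(S) = (S + (17 + S)/(-278 + S))*sqrt(S) = sqrt(S)*(S + (17 + S)/(-278 + S)))
(114086 - 339618)*(-71885 + a(251)) = (114086 - 339618)*(-71885 + sqrt(251)*(17 + 251**2 - 277*251)/(-278 + 251)) = -225532*(-71885 + sqrt(251)*(17 + 63001 - 69527)/(-27)) = -225532*(-71885 + sqrt(251)*(-1/27)*(-6509)) = -225532*(-71885 + 6509*sqrt(251)/27) = 16212367820 - 1467987788*sqrt(251)/27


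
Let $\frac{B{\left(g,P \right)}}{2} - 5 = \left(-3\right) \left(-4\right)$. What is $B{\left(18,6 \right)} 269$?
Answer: $9146$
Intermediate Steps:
$B{\left(g,P \right)} = 34$ ($B{\left(g,P \right)} = 10 + 2 \left(\left(-3\right) \left(-4\right)\right) = 10 + 2 \cdot 12 = 10 + 24 = 34$)
$B{\left(18,6 \right)} 269 = 34 \cdot 269 = 9146$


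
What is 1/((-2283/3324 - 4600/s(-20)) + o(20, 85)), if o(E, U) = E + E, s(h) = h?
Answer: 1108/298399 ≈ 0.0037131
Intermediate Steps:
o(E, U) = 2*E
1/((-2283/3324 - 4600/s(-20)) + o(20, 85)) = 1/((-2283/3324 - 4600/(-20)) + 2*20) = 1/((-2283*1/3324 - 4600*(-1/20)) + 40) = 1/((-761/1108 + 230) + 40) = 1/(254079/1108 + 40) = 1/(298399/1108) = 1108/298399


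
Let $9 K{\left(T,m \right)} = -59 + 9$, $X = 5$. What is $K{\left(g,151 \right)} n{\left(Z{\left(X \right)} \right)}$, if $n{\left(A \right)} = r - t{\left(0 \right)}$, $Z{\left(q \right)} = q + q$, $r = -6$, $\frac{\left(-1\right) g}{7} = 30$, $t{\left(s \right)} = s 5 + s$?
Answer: $\frac{100}{3} \approx 33.333$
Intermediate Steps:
$t{\left(s \right)} = 6 s$ ($t{\left(s \right)} = 5 s + s = 6 s$)
$g = -210$ ($g = \left(-7\right) 30 = -210$)
$K{\left(T,m \right)} = - \frac{50}{9}$ ($K{\left(T,m \right)} = \frac{-59 + 9}{9} = \frac{1}{9} \left(-50\right) = - \frac{50}{9}$)
$Z{\left(q \right)} = 2 q$
$n{\left(A \right)} = -6$ ($n{\left(A \right)} = -6 - 6 \cdot 0 = -6 - 0 = -6 + 0 = -6$)
$K{\left(g,151 \right)} n{\left(Z{\left(X \right)} \right)} = \left(- \frac{50}{9}\right) \left(-6\right) = \frac{100}{3}$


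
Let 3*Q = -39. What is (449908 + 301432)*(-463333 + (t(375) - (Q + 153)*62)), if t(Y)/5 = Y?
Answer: -353233484920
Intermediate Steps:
Q = -13 (Q = (⅓)*(-39) = -13)
t(Y) = 5*Y
(449908 + 301432)*(-463333 + (t(375) - (Q + 153)*62)) = (449908 + 301432)*(-463333 + (5*375 - (-13 + 153)*62)) = 751340*(-463333 + (1875 - 140*62)) = 751340*(-463333 + (1875 - 1*8680)) = 751340*(-463333 + (1875 - 8680)) = 751340*(-463333 - 6805) = 751340*(-470138) = -353233484920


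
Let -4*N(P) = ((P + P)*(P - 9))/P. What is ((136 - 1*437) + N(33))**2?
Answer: 97969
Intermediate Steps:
N(P) = 9/2 - P/2 (N(P) = -(P + P)*(P - 9)/(4*P) = -(2*P)*(-9 + P)/(4*P) = -2*P*(-9 + P)/(4*P) = -(-18 + 2*P)/4 = 9/2 - P/2)
((136 - 1*437) + N(33))**2 = ((136 - 1*437) + (9/2 - 1/2*33))**2 = ((136 - 437) + (9/2 - 33/2))**2 = (-301 - 12)**2 = (-313)**2 = 97969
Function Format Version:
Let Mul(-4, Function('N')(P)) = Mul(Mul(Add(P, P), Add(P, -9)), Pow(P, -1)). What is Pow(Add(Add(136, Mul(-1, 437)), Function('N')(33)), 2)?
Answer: 97969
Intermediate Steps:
Function('N')(P) = Add(Rational(9, 2), Mul(Rational(-1, 2), P)) (Function('N')(P) = Mul(Rational(-1, 4), Mul(Mul(Add(P, P), Add(P, -9)), Pow(P, -1))) = Mul(Rational(-1, 4), Mul(Mul(Mul(2, P), Add(-9, P)), Pow(P, -1))) = Mul(Rational(-1, 4), Mul(Mul(2, P, Add(-9, P)), Pow(P, -1))) = Mul(Rational(-1, 4), Add(-18, Mul(2, P))) = Add(Rational(9, 2), Mul(Rational(-1, 2), P)))
Pow(Add(Add(136, Mul(-1, 437)), Function('N')(33)), 2) = Pow(Add(Add(136, Mul(-1, 437)), Add(Rational(9, 2), Mul(Rational(-1, 2), 33))), 2) = Pow(Add(Add(136, -437), Add(Rational(9, 2), Rational(-33, 2))), 2) = Pow(Add(-301, -12), 2) = Pow(-313, 2) = 97969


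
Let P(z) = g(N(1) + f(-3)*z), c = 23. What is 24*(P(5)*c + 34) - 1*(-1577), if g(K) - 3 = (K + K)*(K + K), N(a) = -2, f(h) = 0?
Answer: 12881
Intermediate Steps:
g(K) = 3 + 4*K² (g(K) = 3 + (K + K)*(K + K) = 3 + (2*K)*(2*K) = 3 + 4*K²)
P(z) = 19 (P(z) = 3 + 4*(-2 + 0*z)² = 3 + 4*(-2 + 0)² = 3 + 4*(-2)² = 3 + 4*4 = 3 + 16 = 19)
24*(P(5)*c + 34) - 1*(-1577) = 24*(19*23 + 34) - 1*(-1577) = 24*(437 + 34) + 1577 = 24*471 + 1577 = 11304 + 1577 = 12881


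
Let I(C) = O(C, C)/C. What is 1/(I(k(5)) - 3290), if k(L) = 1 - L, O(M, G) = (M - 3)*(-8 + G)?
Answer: -1/3311 ≈ -0.00030202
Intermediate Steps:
O(M, G) = (-8 + G)*(-3 + M) (O(M, G) = (-3 + M)*(-8 + G) = (-8 + G)*(-3 + M))
I(C) = (24 + C² - 11*C)/C (I(C) = (24 - 8*C - 3*C + C*C)/C = (24 - 8*C - 3*C + C²)/C = (24 + C² - 11*C)/C)
1/(I(k(5)) - 3290) = 1/((-11 + (1 - 1*5) + 24/(1 - 1*5)) - 3290) = 1/((-11 + (1 - 5) + 24/(1 - 5)) - 3290) = 1/((-11 - 4 + 24/(-4)) - 3290) = 1/((-11 - 4 + 24*(-¼)) - 3290) = 1/((-11 - 4 - 6) - 3290) = 1/(-21 - 3290) = 1/(-3311) = -1/3311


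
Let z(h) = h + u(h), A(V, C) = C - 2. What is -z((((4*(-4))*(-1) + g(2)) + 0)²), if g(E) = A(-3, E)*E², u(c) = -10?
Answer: -246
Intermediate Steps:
A(V, C) = -2 + C
g(E) = E²*(-2 + E) (g(E) = (-2 + E)*E² = E²*(-2 + E))
z(h) = -10 + h (z(h) = h - 10 = -10 + h)
-z((((4*(-4))*(-1) + g(2)) + 0)²) = -(-10 + (((4*(-4))*(-1) + 2²*(-2 + 2)) + 0)²) = -(-10 + ((-16*(-1) + 4*0) + 0)²) = -(-10 + ((16 + 0) + 0)²) = -(-10 + (16 + 0)²) = -(-10 + 16²) = -(-10 + 256) = -1*246 = -246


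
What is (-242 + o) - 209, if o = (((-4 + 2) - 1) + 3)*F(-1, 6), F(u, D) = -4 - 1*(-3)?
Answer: -451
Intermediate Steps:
F(u, D) = -1 (F(u, D) = -4 + 3 = -1)
o = 0 (o = (((-4 + 2) - 1) + 3)*(-1) = ((-2 - 1) + 3)*(-1) = (-3 + 3)*(-1) = 0*(-1) = 0)
(-242 + o) - 209 = (-242 + 0) - 209 = -242 - 209 = -451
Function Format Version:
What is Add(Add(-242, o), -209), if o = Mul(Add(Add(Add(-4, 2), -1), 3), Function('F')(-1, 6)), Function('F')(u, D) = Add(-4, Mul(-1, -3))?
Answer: -451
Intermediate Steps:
Function('F')(u, D) = -1 (Function('F')(u, D) = Add(-4, 3) = -1)
o = 0 (o = Mul(Add(Add(Add(-4, 2), -1), 3), -1) = Mul(Add(Add(-2, -1), 3), -1) = Mul(Add(-3, 3), -1) = Mul(0, -1) = 0)
Add(Add(-242, o), -209) = Add(Add(-242, 0), -209) = Add(-242, -209) = -451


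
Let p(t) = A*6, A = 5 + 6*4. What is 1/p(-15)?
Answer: 1/174 ≈ 0.0057471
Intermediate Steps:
A = 29 (A = 5 + 24 = 29)
p(t) = 174 (p(t) = 29*6 = 174)
1/p(-15) = 1/174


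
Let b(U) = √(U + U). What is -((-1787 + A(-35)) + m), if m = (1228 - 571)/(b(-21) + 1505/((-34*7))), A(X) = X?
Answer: 177486364/94777 + 759492*I*√42/94777 ≈ 1872.7 + 51.933*I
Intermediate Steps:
b(U) = √2*√U (b(U) = √(2*U) = √2*√U)
m = 657/(-215/34 + I*√42) (m = (1228 - 571)/(√2*√(-21) + 1505/((-34*7))) = 657/(√2*(I*√21) + 1505/(-238)) = 657/(I*√42 + 1505*(-1/238)) = 657/(I*√42 - 215/34) = 657/(-215/34 + I*√42) ≈ -50.673 - 51.933*I)
-((-1787 + A(-35)) + m) = -((-1787 - 35) + (-4802670/94777 - 759492*I*√42/94777)) = -(-1822 + (-4802670/94777 - 759492*I*√42/94777)) = -(-177486364/94777 - 759492*I*√42/94777) = 177486364/94777 + 759492*I*√42/94777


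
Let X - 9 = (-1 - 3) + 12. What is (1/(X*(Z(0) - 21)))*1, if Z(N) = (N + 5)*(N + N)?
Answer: -1/357 ≈ -0.0028011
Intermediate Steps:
X = 17 (X = 9 + ((-1 - 3) + 12) = 9 + (-4 + 12) = 9 + 8 = 17)
Z(N) = 2*N*(5 + N) (Z(N) = (5 + N)*(2*N) = 2*N*(5 + N))
(1/(X*(Z(0) - 21)))*1 = (1/(17*(2*0*(5 + 0) - 21)))*1 = (1/(17*(2*0*5 - 21)))*1 = (1/(17*(0 - 21)))*1 = ((1/17)/(-21))*1 = ((1/17)*(-1/21))*1 = -1/357*1 = -1/357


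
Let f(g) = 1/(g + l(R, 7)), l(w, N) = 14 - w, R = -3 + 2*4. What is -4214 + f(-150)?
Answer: -594175/141 ≈ -4214.0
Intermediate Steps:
R = 5 (R = -3 + 8 = 5)
f(g) = 1/(9 + g) (f(g) = 1/(g + (14 - 1*5)) = 1/(g + (14 - 5)) = 1/(g + 9) = 1/(9 + g))
-4214 + f(-150) = -4214 + 1/(9 - 150) = -4214 + 1/(-141) = -4214 - 1/141 = -594175/141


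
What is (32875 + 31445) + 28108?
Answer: 92428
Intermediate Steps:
(32875 + 31445) + 28108 = 64320 + 28108 = 92428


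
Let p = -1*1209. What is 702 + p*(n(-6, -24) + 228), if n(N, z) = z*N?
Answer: -449046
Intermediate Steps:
n(N, z) = N*z
p = -1209
702 + p*(n(-6, -24) + 228) = 702 - 1209*(-6*(-24) + 228) = 702 - 1209*(144 + 228) = 702 - 1209*372 = 702 - 449748 = -449046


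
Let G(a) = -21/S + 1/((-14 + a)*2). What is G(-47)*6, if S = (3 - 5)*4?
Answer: 3831/244 ≈ 15.701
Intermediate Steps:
S = -8 (S = -2*4 = -8)
G(a) = 21/8 + 1/(2*(-14 + a)) (G(a) = -21/(-8) + 1/((-14 + a)*2) = -21*(-⅛) + (½)/(-14 + a) = 21/8 + 1/(2*(-14 + a)))
G(-47)*6 = ((-290 + 21*(-47))/(8*(-14 - 47)))*6 = ((⅛)*(-290 - 987)/(-61))*6 = ((⅛)*(-1/61)*(-1277))*6 = (1277/488)*6 = 3831/244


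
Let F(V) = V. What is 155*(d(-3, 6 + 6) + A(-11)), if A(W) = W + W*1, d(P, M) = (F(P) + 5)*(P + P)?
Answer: -5270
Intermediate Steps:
d(P, M) = 2*P*(5 + P) (d(P, M) = (P + 5)*(P + P) = (5 + P)*(2*P) = 2*P*(5 + P))
A(W) = 2*W (A(W) = W + W = 2*W)
155*(d(-3, 6 + 6) + A(-11)) = 155*(2*(-3)*(5 - 3) + 2*(-11)) = 155*(2*(-3)*2 - 22) = 155*(-12 - 22) = 155*(-34) = -5270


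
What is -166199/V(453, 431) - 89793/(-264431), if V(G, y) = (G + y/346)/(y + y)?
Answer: -13107614820763771/41560355839 ≈ -3.1539e+5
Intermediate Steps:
V(G, y) = (G + y/346)/(2*y) (V(G, y) = (G + y*(1/346))/((2*y)) = (G + y/346)*(1/(2*y)) = (G + y/346)/(2*y))
-166199/V(453, 431) - 89793/(-264431) = -166199*298252/(431 + 346*453) - 89793/(-264431) = -166199*298252/(431 + 156738) - 89793*(-1/264431) = -166199/((1/692)*(1/431)*157169) + 89793/264431 = -166199/157169/298252 + 89793/264431 = -166199*298252/157169 + 89793/264431 = -49569184148/157169 + 89793/264431 = -13107614820763771/41560355839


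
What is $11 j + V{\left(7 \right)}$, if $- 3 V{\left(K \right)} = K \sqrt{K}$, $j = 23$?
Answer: $253 - \frac{7 \sqrt{7}}{3} \approx 246.83$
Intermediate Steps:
$V{\left(K \right)} = - \frac{K^{\frac{3}{2}}}{3}$ ($V{\left(K \right)} = - \frac{K \sqrt{K}}{3} = - \frac{K^{\frac{3}{2}}}{3}$)
$11 j + V{\left(7 \right)} = 11 \cdot 23 - \frac{7^{\frac{3}{2}}}{3} = 253 - \frac{7 \sqrt{7}}{3}$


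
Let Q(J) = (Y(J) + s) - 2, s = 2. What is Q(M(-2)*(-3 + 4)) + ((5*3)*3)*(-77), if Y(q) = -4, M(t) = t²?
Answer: -3469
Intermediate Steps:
Q(J) = -4 (Q(J) = (-4 + 2) - 2 = -2 - 2 = -4)
Q(M(-2)*(-3 + 4)) + ((5*3)*3)*(-77) = -4 + ((5*3)*3)*(-77) = -4 + (15*3)*(-77) = -4 + 45*(-77) = -4 - 3465 = -3469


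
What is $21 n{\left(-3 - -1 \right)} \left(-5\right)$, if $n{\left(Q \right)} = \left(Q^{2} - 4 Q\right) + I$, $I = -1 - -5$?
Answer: $-1680$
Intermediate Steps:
$I = 4$ ($I = -1 + 5 = 4$)
$n{\left(Q \right)} = 4 + Q^{2} - 4 Q$ ($n{\left(Q \right)} = \left(Q^{2} - 4 Q\right) + 4 = 4 + Q^{2} - 4 Q$)
$21 n{\left(-3 - -1 \right)} \left(-5\right) = 21 \left(4 + \left(-3 - -1\right)^{2} - 4 \left(-3 - -1\right)\right) \left(-5\right) = 21 \left(4 + \left(-3 + 1\right)^{2} - 4 \left(-3 + 1\right)\right) \left(-5\right) = 21 \left(4 + \left(-2\right)^{2} - -8\right) \left(-5\right) = 21 \left(4 + 4 + 8\right) \left(-5\right) = 21 \cdot 16 \left(-5\right) = 336 \left(-5\right) = -1680$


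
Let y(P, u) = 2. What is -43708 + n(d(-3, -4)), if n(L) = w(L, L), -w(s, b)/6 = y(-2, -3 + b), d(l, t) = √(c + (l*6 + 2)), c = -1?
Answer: -43720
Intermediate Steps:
d(l, t) = √(1 + 6*l) (d(l, t) = √(-1 + (l*6 + 2)) = √(-1 + (6*l + 2)) = √(-1 + (2 + 6*l)) = √(1 + 6*l))
w(s, b) = -12 (w(s, b) = -6*2 = -12)
n(L) = -12
-43708 + n(d(-3, -4)) = -43708 - 12 = -43720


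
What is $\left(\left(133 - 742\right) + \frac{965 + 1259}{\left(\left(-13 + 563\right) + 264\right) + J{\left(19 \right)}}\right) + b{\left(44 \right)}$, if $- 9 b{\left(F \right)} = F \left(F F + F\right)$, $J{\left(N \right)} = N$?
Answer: $- \frac{8568513}{833} \approx -10286.0$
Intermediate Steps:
$b{\left(F \right)} = - \frac{F \left(F + F^{2}\right)}{9}$ ($b{\left(F \right)} = - \frac{F \left(F F + F\right)}{9} = - \frac{F \left(F^{2} + F\right)}{9} = - \frac{F \left(F + F^{2}\right)}{9}$)
$\left(\left(133 - 742\right) + \frac{965 + 1259}{\left(\left(-13 + 563\right) + 264\right) + J{\left(19 \right)}}\right) + b{\left(44 \right)} = \left(\left(133 - 742\right) + \frac{965 + 1259}{\left(\left(-13 + 563\right) + 264\right) + 19}\right) + \frac{44^{2} \left(-1 - 44\right)}{9} = \left(\left(133 - 742\right) + \frac{2224}{\left(550 + 264\right) + 19}\right) + \frac{1}{9} \cdot 1936 \left(-1 - 44\right) = \left(-609 + \frac{2224}{814 + 19}\right) + \frac{1}{9} \cdot 1936 \left(-45\right) = \left(-609 + \frac{2224}{833}\right) - 9680 = - \frac{505073}{833} - 9680 = - \frac{8568513}{833}$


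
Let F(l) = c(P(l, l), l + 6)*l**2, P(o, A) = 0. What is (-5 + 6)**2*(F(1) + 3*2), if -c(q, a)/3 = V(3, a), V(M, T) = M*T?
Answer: -57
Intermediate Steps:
c(q, a) = -9*a
F(l) = l**2*(-54 - 9*l) (F(l) = (-9*(l + 6))*l**2 = (-9*(6 + l))*l**2 = (-54 - 9*l)*l**2 = l**2*(-54 - 9*l))
(-5 + 6)**2*(F(1) + 3*2) = (-5 + 6)**2*(9*1**2*(-6 - 1*1) + 3*2) = 1**2*(9*1*(-6 - 1) + 6) = 1*(9*1*(-7) + 6) = 1*(-63 + 6) = 1*(-57) = -57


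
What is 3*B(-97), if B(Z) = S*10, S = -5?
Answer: -150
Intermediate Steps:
B(Z) = -50 (B(Z) = -5*10 = -50)
3*B(-97) = 3*(-50) = -150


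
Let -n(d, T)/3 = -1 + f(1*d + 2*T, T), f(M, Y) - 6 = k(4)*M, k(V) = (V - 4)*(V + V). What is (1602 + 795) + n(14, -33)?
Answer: 2382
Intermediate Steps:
k(V) = 2*V*(-4 + V) (k(V) = (-4 + V)*(2*V) = 2*V*(-4 + V))
f(M, Y) = 6 (f(M, Y) = 6 + (2*4*(-4 + 4))*M = 6 + (2*4*0)*M = 6 + 0*M = 6 + 0 = 6)
n(d, T) = -15 (n(d, T) = -3*(-1 + 6) = -3*5 = -15)
(1602 + 795) + n(14, -33) = (1602 + 795) - 15 = 2397 - 15 = 2382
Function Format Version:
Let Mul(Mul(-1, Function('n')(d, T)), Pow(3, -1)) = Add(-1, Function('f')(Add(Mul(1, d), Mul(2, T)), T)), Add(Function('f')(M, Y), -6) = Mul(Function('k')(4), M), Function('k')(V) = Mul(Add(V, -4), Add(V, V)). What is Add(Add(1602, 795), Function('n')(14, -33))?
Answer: 2382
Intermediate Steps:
Function('k')(V) = Mul(2, V, Add(-4, V)) (Function('k')(V) = Mul(Add(-4, V), Mul(2, V)) = Mul(2, V, Add(-4, V)))
Function('f')(M, Y) = 6 (Function('f')(M, Y) = Add(6, Mul(Mul(2, 4, Add(-4, 4)), M)) = Add(6, Mul(Mul(2, 4, 0), M)) = Add(6, Mul(0, M)) = Add(6, 0) = 6)
Function('n')(d, T) = -15 (Function('n')(d, T) = Mul(-3, Add(-1, 6)) = Mul(-3, 5) = -15)
Add(Add(1602, 795), Function('n')(14, -33)) = Add(Add(1602, 795), -15) = Add(2397, -15) = 2382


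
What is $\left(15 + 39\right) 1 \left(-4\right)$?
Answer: $-216$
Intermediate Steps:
$\left(15 + 39\right) 1 \left(-4\right) = 54 \left(-4\right) = -216$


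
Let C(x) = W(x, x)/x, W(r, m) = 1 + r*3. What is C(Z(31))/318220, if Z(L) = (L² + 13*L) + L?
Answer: 299/31708350 ≈ 9.4297e-6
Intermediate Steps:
Z(L) = L² + 14*L
W(r, m) = 1 + 3*r
C(x) = (1 + 3*x)/x
C(Z(31))/318220 = (3 + 1/(31*(14 + 31)))/318220 = (3 + 1/(31*45))*(1/318220) = (3 + 1/1395)*(1/318220) = (4186/1395)*(1/318220) = 299/31708350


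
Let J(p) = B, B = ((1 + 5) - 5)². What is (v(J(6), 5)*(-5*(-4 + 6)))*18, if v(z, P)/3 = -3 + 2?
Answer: 540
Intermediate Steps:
B = 1 (B = (6 - 5)² = 1² = 1)
J(p) = 1
v(z, P) = -3 (v(z, P) = 3*(-3 + 2) = 3*(-1) = -3)
(v(J(6), 5)*(-5*(-4 + 6)))*18 = -(-15)*(-4 + 6)*18 = -(-15)*2*18 = -3*(-10)*18 = 30*18 = 540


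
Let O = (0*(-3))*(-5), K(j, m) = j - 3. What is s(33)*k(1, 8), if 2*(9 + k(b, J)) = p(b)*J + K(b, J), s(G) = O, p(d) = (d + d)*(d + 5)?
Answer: 0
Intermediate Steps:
K(j, m) = -3 + j
O = 0 (O = 0*(-5) = 0)
p(d) = 2*d*(5 + d) (p(d) = (2*d)*(5 + d) = 2*d*(5 + d))
s(G) = 0
k(b, J) = -21/2 + b/2 + J*b*(5 + b) (k(b, J) = -9 + ((2*b*(5 + b))*J + (-3 + b))/2 = -9 + (2*J*b*(5 + b) + (-3 + b))/2 = -9 + (-3 + b + 2*J*b*(5 + b))/2 = -9 + (-3/2 + b/2 + J*b*(5 + b)) = -21/2 + b/2 + J*b*(5 + b))
s(33)*k(1, 8) = 0*(-21/2 + (1/2)*1 + 8*1*(5 + 1)) = 0*(-21/2 + 1/2 + 8*1*6) = 0*(-21/2 + 1/2 + 48) = 0*38 = 0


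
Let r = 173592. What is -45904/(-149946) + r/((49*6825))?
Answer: 6896811872/8357615175 ≈ 0.82521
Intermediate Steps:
-45904/(-149946) + r/((49*6825)) = -45904/(-149946) + 173592/((49*6825)) = -45904*(-1/149946) + 173592/334425 = 22952/74973 + 173592*(1/334425) = 22952/74973 + 57864/111475 = 6896811872/8357615175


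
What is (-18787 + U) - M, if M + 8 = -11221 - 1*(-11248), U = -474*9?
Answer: -23072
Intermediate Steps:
U = -4266
M = 19 (M = -8 + (-11221 - 1*(-11248)) = -8 + (-11221 + 11248) = -8 + 27 = 19)
(-18787 + U) - M = (-18787 - 4266) - 1*19 = -23053 - 19 = -23072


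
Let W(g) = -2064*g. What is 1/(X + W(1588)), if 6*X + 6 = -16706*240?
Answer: -1/3945873 ≈ -2.5343e-7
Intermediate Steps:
X = -668241 (X = -1 + (-16706*240)/6 = -1 + (⅙)*(-4009440) = -1 - 668240 = -668241)
1/(X + W(1588)) = 1/(-668241 - 2064*1588) = 1/(-668241 - 3277632) = 1/(-3945873) = -1/3945873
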